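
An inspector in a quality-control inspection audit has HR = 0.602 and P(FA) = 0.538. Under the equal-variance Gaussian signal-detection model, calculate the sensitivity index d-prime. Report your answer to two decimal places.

d-prime = 0.16

z(H) = 0.259
z(FA) = 0.095
d' = z(H) − z(FA) = 0.259 − 0.095 = 0.164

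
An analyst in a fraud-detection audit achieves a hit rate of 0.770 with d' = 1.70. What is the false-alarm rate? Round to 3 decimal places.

false-alarm rate = 0.168

z(hit rate) = z(0.770) = 0.7388
z(FA) = z(H) − d' = 0.7388 − 1.70 = -0.9612
false-alarm rate = Φ(-0.9612) = 0.1682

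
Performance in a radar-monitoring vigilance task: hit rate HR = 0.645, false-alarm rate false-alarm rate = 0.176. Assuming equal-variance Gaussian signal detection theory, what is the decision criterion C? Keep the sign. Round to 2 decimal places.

C = 0.28

z(H) = z(0.645) = 0.372
z(FA) = z(0.176) = -0.931
c = −½·[z(H) + z(FA)] = −0.5 × (0.372 + (-0.931)) = 0.2795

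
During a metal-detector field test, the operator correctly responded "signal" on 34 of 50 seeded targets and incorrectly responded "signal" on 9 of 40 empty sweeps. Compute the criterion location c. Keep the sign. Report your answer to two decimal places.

c = 0.14

H = 34/50 = 0.6800
FA = 9/40 = 0.2250
z(H) = z(0.6800) = 0.468
z(FA) = z(0.2250) = -0.755
c = −½·[z(H) + z(FA)] = −0.5 × (0.468 + (-0.755)) = 0.1435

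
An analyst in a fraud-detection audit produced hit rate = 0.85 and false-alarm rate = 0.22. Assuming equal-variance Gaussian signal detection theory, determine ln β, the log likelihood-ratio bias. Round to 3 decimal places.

z(0.85) = 1.0364, z(0.22) = -0.7722
ln β = −½·[z(H)² − z(FA)²] = −0.5 × (1.0741 − 0.5963) = -0.2389

ln β = -0.239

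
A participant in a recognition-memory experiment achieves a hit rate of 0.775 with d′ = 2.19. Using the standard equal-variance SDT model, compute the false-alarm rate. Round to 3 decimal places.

z(hit rate) = z(0.775) = 0.7554
z(FA) = z(H) − d' = 0.7554 − 2.19 = -1.4346
false-alarm rate = Φ(-1.4346) = 0.0757

false-alarm rate = 0.076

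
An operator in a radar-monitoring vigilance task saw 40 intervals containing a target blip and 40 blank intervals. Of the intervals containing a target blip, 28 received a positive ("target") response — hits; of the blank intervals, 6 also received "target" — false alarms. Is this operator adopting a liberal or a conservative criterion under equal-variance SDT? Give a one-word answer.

z(H) = 0.524, z(FA) = -1.036
c = −½·(z(H) + z(FA)) = 0.256
c > 0 → conservative criterion (biased toward responding “no”).

conservative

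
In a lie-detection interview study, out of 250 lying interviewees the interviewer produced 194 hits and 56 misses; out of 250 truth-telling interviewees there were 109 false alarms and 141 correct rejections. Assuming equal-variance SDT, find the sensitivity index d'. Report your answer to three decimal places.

d' = 0.920

H = 194/250 = 0.7760
FA = 109/250 = 0.4360
z(0.7760) = 0.7588, z(0.4360) = -0.1611
d' = z(H) − z(FA) = 0.7588 − (-0.1611) = 0.9199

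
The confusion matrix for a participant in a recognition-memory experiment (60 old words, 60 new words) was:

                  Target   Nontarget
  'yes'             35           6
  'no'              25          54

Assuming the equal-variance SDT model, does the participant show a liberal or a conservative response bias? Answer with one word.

conservative

z(H) = 0.210, z(FA) = -1.282
c = −½·(z(H) + z(FA)) = 0.536
c > 0 → conservative criterion (biased toward responding “no”).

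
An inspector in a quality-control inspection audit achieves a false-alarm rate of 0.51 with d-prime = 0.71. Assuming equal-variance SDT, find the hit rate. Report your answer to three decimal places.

hit rate = 0.769

z(false-alarm rate) = z(0.51) = 0.0251
z(H) = z(FA) + d' = 0.0251 + 0.71 = 0.7351
hit rate = Φ(0.7351) = 0.7689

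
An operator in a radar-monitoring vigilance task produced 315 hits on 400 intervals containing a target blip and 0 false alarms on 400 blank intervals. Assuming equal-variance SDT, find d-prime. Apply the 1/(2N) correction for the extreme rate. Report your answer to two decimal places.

d-prime = 3.82

The false-alarm rate is 0/400 = 0, so apply the 1/(2N) correction: FA → 1/(2·400) = 0.00125.
z(H) = z(0.78750) = 0.798
z(FA) = z(0.00125) = -3.023
d' = 0.798 − (-3.023) = 3.821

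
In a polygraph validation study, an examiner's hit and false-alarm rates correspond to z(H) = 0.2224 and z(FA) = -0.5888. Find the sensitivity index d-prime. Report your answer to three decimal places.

d' = z(H) − z(FA) = 0.2224 − (-0.5888) = 0.8112

d-prime = 0.811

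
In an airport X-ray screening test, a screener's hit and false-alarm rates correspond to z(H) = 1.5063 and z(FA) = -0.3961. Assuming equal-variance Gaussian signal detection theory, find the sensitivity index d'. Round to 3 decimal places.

d' = 1.902

d' = z(H) − z(FA) = 1.5063 − (-0.3961) = 1.9024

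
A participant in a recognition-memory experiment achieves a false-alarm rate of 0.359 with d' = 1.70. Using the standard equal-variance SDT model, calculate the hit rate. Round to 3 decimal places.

hit rate = 0.910

z(false-alarm rate) = z(0.359) = -0.3611
z(H) = z(FA) + d' = -0.3611 + 1.70 = 1.3389
hit rate = Φ(1.3389) = 0.9097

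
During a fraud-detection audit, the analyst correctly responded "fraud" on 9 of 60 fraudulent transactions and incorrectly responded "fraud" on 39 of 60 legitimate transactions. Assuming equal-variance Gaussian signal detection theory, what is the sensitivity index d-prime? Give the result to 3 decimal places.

d-prime = -1.422

H = 9/60 = 0.1500
FA = 39/60 = 0.6500
z(0.1500) = -1.0364, z(0.6500) = 0.3853
d' = z(H) − z(FA) = -1.0364 − 0.3853 = -1.4217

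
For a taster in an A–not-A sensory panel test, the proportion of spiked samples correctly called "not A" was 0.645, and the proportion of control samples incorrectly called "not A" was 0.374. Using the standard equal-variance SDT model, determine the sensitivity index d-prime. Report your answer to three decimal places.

d-prime = 0.693

z(H) = 0.3719
z(FA) = -0.3213
d' = z(H) − z(FA) = 0.3719 − (-0.3213) = 0.6932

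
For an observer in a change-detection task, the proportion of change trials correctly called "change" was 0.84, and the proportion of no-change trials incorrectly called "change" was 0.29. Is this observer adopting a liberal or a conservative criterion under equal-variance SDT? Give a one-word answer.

liberal

z(H) = 0.994, z(FA) = -0.553
c = −½·(z(H) + z(FA)) = -0.2205
c < 0 → liberal criterion (biased toward responding “yes”).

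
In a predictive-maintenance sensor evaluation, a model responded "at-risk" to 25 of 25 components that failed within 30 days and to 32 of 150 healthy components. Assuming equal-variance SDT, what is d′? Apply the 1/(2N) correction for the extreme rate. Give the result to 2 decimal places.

d′ = 2.85

The hit rate is 25/25 = 1, so apply the 1/(2N) correction: H → 1 − 1/(2·25) = 0.98000.
z(H) = z(0.98000) = 2.054
z(FA) = z(0.21333) = -0.795
d' = 2.054 − (-0.795) = 2.849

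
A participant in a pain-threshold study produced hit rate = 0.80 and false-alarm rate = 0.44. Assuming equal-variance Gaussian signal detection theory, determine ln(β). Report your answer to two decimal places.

z(H) = z(0.80) = 0.842
z(FA) = z(0.44) = -0.151
ln β = −½·[z(H)² − z(FA)²] = −0.5 × (0.709 − 0.023) = -0.343

ln β = -0.34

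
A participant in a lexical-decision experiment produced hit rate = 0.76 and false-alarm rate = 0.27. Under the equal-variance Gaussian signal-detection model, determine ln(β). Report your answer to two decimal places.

ln β = -0.06

z(0.76) = 0.706, z(0.27) = -0.613
ln β = −½·[z(H)² − z(FA)²] = −0.5 × (0.498 − 0.376) = -0.061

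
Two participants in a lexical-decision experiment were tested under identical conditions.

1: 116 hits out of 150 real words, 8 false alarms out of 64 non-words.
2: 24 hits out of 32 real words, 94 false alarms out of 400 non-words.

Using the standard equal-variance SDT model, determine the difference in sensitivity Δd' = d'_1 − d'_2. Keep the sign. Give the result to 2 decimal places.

1: z(0.7733) = 0.750, z(0.1250) = -1.150, d' = 1.900
2: z(0.7500) = 0.674, z(0.2350) = -0.722, d' = 1.396
Δd' = d'_1 − d'_2 = 1.900 − 1.396 = 0.504
1 has the higher sensitivity.

Δd' = 0.50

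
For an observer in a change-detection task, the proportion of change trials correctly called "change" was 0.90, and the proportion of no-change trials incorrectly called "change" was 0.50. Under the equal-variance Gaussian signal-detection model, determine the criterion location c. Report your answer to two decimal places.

c = -0.64

z(H) = 1.2816
z(FA) = 0.0000
c = −½·[z(H) + z(FA)] = −0.5 × (1.2816 + 0.0000) = -0.6408
c < 0: the observer has a liberal response bias.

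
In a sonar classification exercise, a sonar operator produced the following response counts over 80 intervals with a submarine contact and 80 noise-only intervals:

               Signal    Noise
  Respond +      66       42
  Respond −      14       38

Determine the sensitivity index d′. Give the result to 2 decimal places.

d′ = 0.87

H = 66/80 = 0.8250
FA = 42/80 = 0.5250
z(0.8250) = 0.935, z(0.5250) = 0.063
d' = z(H) − z(FA) = 0.935 − 0.063 = 0.872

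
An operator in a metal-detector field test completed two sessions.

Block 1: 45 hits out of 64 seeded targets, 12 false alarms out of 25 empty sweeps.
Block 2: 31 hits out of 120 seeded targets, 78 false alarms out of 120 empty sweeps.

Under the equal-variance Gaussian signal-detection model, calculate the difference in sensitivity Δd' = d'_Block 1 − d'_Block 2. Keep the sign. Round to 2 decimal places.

Block 1: z(0.7031) = 0.533, z(0.4800) = -0.050, d' = 0.583
Block 2: z(0.2583) = -0.649, z(0.6500) = 0.385, d' = -1.034
Δd' = d'_Block 1 − d'_Block 2 = 0.583 − (-1.034) = 1.617
Block 1 has the higher sensitivity.

Δd' = 1.62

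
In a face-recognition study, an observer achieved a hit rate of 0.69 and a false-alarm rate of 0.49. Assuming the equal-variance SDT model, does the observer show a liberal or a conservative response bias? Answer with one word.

liberal

z(H) = 0.496, z(FA) = -0.025
c = −½·(z(H) + z(FA)) = -0.2355
c < 0 → liberal criterion (biased toward responding “yes”).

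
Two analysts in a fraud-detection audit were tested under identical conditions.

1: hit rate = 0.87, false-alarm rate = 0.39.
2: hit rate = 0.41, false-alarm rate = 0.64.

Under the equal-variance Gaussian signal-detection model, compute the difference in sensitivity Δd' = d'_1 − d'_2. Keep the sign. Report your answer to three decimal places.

1: z(0.87) = 1.1264, z(0.39) = -0.2793, d' = 1.4057
2: z(0.41) = -0.2275, z(0.64) = 0.3585, d' = -0.5860
Δd' = d'_1 − d'_2 = 1.4057 − (-0.5860) = 1.9917
1 has the higher sensitivity.

Δd' = 1.992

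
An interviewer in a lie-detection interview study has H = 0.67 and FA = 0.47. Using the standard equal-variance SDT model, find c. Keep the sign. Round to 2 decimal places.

c = -0.18

Φ⁻¹(H) = 0.440
Φ⁻¹(FA) = -0.075
c = −½·[z(H) + z(FA)] = −0.5 × (0.440 + (-0.075)) = -0.1825
c < 0: the interviewer has a liberal response bias.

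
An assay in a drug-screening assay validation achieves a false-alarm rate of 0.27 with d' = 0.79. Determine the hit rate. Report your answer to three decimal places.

hit rate = 0.570

z(false-alarm rate) = z(0.27) = -0.6128
z(H) = z(FA) + d' = -0.6128 + 0.79 = 0.1772
hit rate = Φ(0.1772) = 0.5703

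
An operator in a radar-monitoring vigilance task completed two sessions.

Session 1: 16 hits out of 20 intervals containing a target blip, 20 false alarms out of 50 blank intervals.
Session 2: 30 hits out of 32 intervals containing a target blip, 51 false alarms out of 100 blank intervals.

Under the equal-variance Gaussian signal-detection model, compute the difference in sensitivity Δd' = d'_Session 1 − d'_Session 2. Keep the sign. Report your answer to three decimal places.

Δd' = -0.414

Session 1: z(0.8000) = 0.8416, z(0.4000) = -0.2533, d' = 1.0949
Session 2: z(0.9375) = 1.5341, z(0.5100) = 0.0251, d' = 1.5090
Δd' = d'_Session 1 − d'_Session 2 = 1.0949 − 1.5090 = -0.4141
Session 2 has the higher sensitivity.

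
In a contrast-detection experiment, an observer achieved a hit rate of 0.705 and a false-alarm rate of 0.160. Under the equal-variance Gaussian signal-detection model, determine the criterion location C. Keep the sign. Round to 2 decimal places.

z(H) = 0.539
z(FA) = -0.994
c = −½·[z(H) + z(FA)] = −0.5 × (0.539 + (-0.994)) = 0.2275

C = 0.23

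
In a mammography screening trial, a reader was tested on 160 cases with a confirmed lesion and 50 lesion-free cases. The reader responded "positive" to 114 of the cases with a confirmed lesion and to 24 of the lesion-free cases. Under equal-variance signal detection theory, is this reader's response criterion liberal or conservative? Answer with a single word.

z(H) = 0.561, z(FA) = -0.050
c = −½·(z(H) + z(FA)) = -0.2555
c < 0 → liberal criterion (biased toward responding “yes”).

liberal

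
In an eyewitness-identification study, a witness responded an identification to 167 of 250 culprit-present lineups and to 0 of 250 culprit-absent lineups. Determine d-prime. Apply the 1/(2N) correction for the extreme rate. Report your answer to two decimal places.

The false-alarm rate is 0/250 = 0, so apply the 1/(2N) correction: FA → 1/(2·250) = 0.00200.
z(H) = z(0.66800) = 0.434
z(FA) = z(0.00200) = -2.878
d' = 0.434 − (-2.878) = 3.312

d-prime = 3.31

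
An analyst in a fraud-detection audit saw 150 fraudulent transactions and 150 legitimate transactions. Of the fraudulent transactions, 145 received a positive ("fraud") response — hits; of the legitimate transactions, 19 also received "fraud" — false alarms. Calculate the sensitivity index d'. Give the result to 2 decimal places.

H = 145/150 = 0.9667
FA = 19/150 = 0.1267
z(H) = 1.834
z(FA) = -1.142
d' = z(H) − z(FA) = 1.834 − (-1.142) = 2.976

d' = 2.98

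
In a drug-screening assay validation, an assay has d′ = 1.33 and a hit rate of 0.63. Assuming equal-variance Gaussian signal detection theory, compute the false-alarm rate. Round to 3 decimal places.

false-alarm rate = 0.159

z(hit rate) = z(0.63) = 0.3319
z(FA) = z(H) − d' = 0.3319 − 1.33 = -0.9981
false-alarm rate = Φ(-0.9981) = 0.1591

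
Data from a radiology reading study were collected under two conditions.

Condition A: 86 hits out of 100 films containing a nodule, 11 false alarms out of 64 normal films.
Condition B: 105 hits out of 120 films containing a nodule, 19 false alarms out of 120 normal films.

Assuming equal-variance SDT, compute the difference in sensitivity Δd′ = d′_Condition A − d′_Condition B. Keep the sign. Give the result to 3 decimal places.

Condition A: z(0.8600) = 1.0803, z(0.1719) = -0.9467, d' = 2.0270
Condition B: z(0.8750) = 1.1503, z(0.1583) = -1.0015, d' = 2.1518
Δd' = d'_Condition A − d'_Condition B = 2.0270 − 2.1518 = -0.1248
Condition B has the higher sensitivity.

Δd′ = -0.125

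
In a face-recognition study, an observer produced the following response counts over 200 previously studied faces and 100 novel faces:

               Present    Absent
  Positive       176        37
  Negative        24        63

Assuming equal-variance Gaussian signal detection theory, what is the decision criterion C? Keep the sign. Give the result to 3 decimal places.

H = 176/200 = 0.8800
FA = 37/100 = 0.3700
Φ⁻¹(0.8800) = 1.1750, Φ⁻¹(0.3700) = -0.3319
c = −½·[z(H) + z(FA)] = −0.5 × (1.1750 + (-0.3319)) = -0.42155

C = -0.422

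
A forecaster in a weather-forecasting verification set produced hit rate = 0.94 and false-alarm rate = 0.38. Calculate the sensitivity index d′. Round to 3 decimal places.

d′ = 1.860

z(H) = 1.5548
z(FA) = -0.3055
d' = z(H) − z(FA) = 1.5548 − (-0.3055) = 1.8603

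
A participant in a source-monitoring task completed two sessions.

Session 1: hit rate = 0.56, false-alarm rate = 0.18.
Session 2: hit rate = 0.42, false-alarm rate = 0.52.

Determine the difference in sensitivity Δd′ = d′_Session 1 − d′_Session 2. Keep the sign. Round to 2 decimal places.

Session 1: z(0.56) = 0.151, z(0.18) = -0.915, d' = 1.066
Session 2: z(0.42) = -0.202, z(0.52) = 0.050, d' = -0.252
Δd' = d'_Session 1 − d'_Session 2 = 1.066 − (-0.252) = 1.318
Session 1 has the higher sensitivity.

Δd′ = 1.32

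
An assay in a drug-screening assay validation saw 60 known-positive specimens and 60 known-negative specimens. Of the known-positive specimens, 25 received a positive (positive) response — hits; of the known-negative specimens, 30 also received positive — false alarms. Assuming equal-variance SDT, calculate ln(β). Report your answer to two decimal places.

H = 25/60 = 0.4167
FA = 30/60 = 0.5000
z(H) = z(0.4167) = -0.210
z(FA) = z(0.5000) = 0.000
ln β = −½·[z(H)² − z(FA)²] = −0.5 × (0.044 − 0.000) = -0.022

ln β = -0.02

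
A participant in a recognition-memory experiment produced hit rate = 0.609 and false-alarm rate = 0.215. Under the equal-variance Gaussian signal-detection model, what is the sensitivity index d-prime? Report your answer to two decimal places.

d-prime = 1.07

z(H) = z(0.609) = 0.277
z(FA) = z(0.215) = -0.789
d' = z(H) − z(FA) = 0.277 − (-0.789) = 1.066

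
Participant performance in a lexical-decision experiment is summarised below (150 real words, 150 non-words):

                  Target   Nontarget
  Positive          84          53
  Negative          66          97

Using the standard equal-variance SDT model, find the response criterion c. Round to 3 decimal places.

H = 84/150 = 0.5600
FA = 53/150 = 0.3533
Φ⁻¹(H) = 0.1510
Φ⁻¹(FA) = -0.3764
c = −½·[z(H) + z(FA)] = −0.5 × (0.1510 + (-0.3764)) = 0.1127
c > 0: the participant has a conservative response bias.

c = 0.113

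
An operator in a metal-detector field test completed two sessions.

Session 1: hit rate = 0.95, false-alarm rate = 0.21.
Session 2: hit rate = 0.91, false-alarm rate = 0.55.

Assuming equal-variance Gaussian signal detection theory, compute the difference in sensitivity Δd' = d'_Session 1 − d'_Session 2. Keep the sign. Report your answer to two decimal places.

Δd' = 1.24

Session 1: z(0.95) = 1.645, z(0.21) = -0.806, d' = 2.451
Session 2: z(0.91) = 1.341, z(0.55) = 0.126, d' = 1.215
Δd' = d'_Session 1 − d'_Session 2 = 2.451 − 1.215 = 1.236
Session 1 has the higher sensitivity.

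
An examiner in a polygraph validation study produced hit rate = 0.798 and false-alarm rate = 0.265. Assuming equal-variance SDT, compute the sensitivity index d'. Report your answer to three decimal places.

d' = 1.463

z(H) = z(0.798) = 0.8345
z(FA) = z(0.265) = -0.6280
d' = z(H) − z(FA) = 0.8345 − (-0.6280) = 1.4625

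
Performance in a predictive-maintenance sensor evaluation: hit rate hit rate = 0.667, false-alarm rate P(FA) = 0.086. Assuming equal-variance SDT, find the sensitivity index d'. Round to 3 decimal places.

d' = 1.797

Φ⁻¹(0.667) = 0.4316, Φ⁻¹(0.086) = -1.3658
d' = z(H) − z(FA) = 0.4316 − (-1.3658) = 1.7974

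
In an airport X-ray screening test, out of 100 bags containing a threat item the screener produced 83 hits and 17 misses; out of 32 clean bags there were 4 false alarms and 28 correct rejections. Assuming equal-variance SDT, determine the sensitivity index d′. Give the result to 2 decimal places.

H = 83/100 = 0.8300
FA = 4/32 = 0.1250
z(H) = 0.9542
z(FA) = -1.1503
d' = z(H) − z(FA) = 0.9542 − (-1.1503) = 2.1045

d′ = 2.10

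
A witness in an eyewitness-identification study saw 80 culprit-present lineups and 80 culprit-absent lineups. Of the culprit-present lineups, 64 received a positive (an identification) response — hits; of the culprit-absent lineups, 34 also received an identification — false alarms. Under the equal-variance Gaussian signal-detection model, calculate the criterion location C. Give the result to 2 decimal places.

C = -0.33

H = 64/80 = 0.8000
FA = 34/80 = 0.4250
Φ⁻¹(H) = Φ⁻¹(0.8000) = 0.8416
Φ⁻¹(FA) = Φ⁻¹(0.4250) = -0.1891
c = −½·[z(H) + z(FA)] = −0.5 × (0.8416 + (-0.1891)) = -0.32625
c < 0: the witness has a liberal response bias.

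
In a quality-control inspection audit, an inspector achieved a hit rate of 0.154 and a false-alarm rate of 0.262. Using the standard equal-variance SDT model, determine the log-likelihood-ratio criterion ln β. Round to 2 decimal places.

ln β = -0.32

Φ⁻¹(H) = -1.019
Φ⁻¹(FA) = -0.637
ln β = −½·[z(H)² − z(FA)²] = −0.5 × (1.038 − 0.406) = -0.316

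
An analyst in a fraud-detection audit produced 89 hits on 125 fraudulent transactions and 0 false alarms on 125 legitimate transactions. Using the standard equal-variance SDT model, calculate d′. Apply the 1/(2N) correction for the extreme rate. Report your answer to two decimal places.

The false-alarm rate is 0/125 = 0, so apply the 1/(2N) correction: FA → 1/(2·125) = 0.00400.
z(H) = z(0.71200) = 0.559
z(FA) = z(0.00400) = -2.652
d' = 0.559 − (-2.652) = 3.211

d′ = 3.21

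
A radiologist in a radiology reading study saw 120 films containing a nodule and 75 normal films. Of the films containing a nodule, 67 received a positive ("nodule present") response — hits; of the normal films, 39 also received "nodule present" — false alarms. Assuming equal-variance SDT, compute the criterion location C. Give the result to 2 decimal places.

C = -0.10

H = 67/120 = 0.5583
FA = 39/75 = 0.5200
Φ⁻¹(H) = 0.1467
Φ⁻¹(FA) = 0.0502
c = −½·[z(H) + z(FA)] = −0.5 × (0.1467 + 0.0502) = -0.09845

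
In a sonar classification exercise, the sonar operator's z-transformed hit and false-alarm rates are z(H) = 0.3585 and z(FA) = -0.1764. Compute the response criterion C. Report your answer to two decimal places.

C = -0.09

c = −½·[z(H) + z(FA)] = −½·(0.3585 + (-0.1764)) = -0.09105
c < 0: the sonar operator has a liberal response bias.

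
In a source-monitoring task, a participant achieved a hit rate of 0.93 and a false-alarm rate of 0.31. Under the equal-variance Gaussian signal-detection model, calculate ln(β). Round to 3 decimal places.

ln β = -0.966

z(0.93) = 1.4758, z(0.31) = -0.4959
ln β = −½·[z(H)² − z(FA)²] = −0.5 × (2.1780 − 0.2459) = -0.96605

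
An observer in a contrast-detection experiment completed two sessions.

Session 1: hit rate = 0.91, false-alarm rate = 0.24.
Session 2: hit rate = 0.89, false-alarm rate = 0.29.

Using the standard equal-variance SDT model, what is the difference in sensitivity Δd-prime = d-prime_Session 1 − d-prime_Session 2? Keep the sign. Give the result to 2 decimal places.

Δd-prime = 0.27

Session 1: z(0.91) = 1.341, z(0.24) = -0.706, d' = 2.047
Session 2: z(0.89) = 1.227, z(0.29) = -0.553, d' = 1.780
Δd' = d'_Session 1 − d'_Session 2 = 2.047 − 1.780 = 0.267
Session 1 has the higher sensitivity.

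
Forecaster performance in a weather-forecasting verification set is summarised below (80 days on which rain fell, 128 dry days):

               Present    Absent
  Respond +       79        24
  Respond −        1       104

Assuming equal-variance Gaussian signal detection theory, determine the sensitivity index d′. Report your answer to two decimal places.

d′ = 3.13

H = 79/80 = 0.9875
FA = 24/128 = 0.1875
Φ⁻¹(H) = Φ⁻¹(0.9875) = 2.2414
Φ⁻¹(FA) = Φ⁻¹(0.1875) = -0.8871
d' = z(H) − z(FA) = 2.2414 − (-0.8871) = 3.1285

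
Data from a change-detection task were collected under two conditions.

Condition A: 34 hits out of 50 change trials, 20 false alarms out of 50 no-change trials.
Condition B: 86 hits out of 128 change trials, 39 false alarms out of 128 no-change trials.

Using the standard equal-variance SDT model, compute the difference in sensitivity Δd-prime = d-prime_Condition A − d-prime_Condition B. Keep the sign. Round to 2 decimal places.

Δd-prime = -0.24

Condition A: z(0.6800) = 0.468, z(0.4000) = -0.253, d' = 0.721
Condition B: z(0.6719) = 0.445, z(0.3047) = -0.511, d' = 0.956
Δd' = d'_Condition A − d'_Condition B = 0.721 − 0.956 = -0.235
Condition B has the higher sensitivity.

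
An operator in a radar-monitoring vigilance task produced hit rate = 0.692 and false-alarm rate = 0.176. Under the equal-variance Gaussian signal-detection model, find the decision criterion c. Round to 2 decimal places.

c = 0.21

z(0.692) = 0.5015, z(0.176) = -0.9307
c = −½·[z(H) + z(FA)] = −0.5 × (0.5015 + (-0.9307)) = 0.2146
c > 0: the operator has a conservative response bias.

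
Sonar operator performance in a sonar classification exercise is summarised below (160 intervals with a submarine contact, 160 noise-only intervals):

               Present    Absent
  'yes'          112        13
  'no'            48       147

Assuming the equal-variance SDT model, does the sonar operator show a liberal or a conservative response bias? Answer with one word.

conservative

z(H) = 0.524, z(FA) = -1.397
c = −½·(z(H) + z(FA)) = 0.4365
c > 0 → conservative criterion (biased toward responding “no”).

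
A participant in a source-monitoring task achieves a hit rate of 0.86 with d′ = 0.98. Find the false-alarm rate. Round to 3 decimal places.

false-alarm rate = 0.540

z(hit rate) = z(0.86) = 1.0803
z(FA) = z(H) − d' = 1.0803 − 0.98 = 0.1003
false-alarm rate = Φ(0.1003) = 0.5399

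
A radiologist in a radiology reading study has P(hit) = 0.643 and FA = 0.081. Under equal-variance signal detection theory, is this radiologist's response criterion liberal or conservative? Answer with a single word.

z(H) = 0.366, z(FA) = -1.398
c = −½·(z(H) + z(FA)) = 0.516
c > 0 → conservative criterion (biased toward responding “no”).

conservative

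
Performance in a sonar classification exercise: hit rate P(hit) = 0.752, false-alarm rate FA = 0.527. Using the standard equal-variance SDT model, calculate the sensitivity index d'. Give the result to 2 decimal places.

Φ⁻¹(0.752) = 0.6808, Φ⁻¹(0.527) = 0.0677
d' = z(H) − z(FA) = 0.6808 − 0.0677 = 0.6131

d' = 0.61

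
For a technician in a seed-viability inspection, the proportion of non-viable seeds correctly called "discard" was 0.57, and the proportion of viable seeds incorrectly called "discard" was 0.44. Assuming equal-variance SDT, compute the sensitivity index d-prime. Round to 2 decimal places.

Φ⁻¹(H) = 0.1764
Φ⁻¹(FA) = -0.1510
d' = z(H) − z(FA) = 0.1764 − (-0.1510) = 0.3274

d-prime = 0.33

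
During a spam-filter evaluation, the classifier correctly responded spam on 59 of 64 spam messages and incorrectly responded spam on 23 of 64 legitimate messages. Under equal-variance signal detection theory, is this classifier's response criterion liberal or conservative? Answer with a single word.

z(H) = 1.418, z(FA) = -0.360
c = −½·(z(H) + z(FA)) = -0.529
c < 0 → liberal criterion (biased toward responding “yes”).

liberal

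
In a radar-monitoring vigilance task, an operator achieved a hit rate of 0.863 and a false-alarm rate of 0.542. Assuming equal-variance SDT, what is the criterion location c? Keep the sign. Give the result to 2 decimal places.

z(0.863) = 1.094, z(0.542) = 0.105
c = −½·[z(H) + z(FA)] = −0.5 × (1.094 + 0.105) = -0.5995
c < 0: the operator has a liberal response bias.

c = -0.60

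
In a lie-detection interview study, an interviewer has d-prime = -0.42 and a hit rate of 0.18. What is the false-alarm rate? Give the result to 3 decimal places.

false-alarm rate = 0.310

z(hit rate) = z(0.18) = -0.9154
z(FA) = z(H) − d' = -0.9154 − (-0.42) = -0.4954
false-alarm rate = Φ(-0.4954) = 0.3102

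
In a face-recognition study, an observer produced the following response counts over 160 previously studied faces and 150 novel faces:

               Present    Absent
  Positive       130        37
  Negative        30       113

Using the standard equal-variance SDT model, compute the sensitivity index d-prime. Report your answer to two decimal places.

d-prime = 1.57

H = 130/160 = 0.8125
FA = 37/150 = 0.2467
z(H) = 0.887
z(FA) = -0.685
d' = z(H) − z(FA) = 0.887 − (-0.685) = 1.572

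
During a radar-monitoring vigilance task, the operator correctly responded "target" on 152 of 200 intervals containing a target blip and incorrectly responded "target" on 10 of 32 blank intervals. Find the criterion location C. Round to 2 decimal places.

C = -0.11

H = 152/200 = 0.7600
FA = 10/32 = 0.3125
Φ⁻¹(H) = Φ⁻¹(0.7600) = 0.7063
Φ⁻¹(FA) = Φ⁻¹(0.3125) = -0.4888
c = −½·[z(H) + z(FA)] = −0.5 × (0.7063 + (-0.4888)) = -0.10875
c < 0: the operator has a liberal response bias.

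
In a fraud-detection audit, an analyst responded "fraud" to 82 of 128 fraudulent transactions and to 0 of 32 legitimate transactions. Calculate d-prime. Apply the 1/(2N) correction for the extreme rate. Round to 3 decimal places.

d-prime = 2.514

The false-alarm rate is 0/32 = 0, so apply the 1/(2N) correction: FA → 1/(2·32) = 0.01562.
z(H) = z(0.64062) = 0.3601
z(FA) = z(0.01562) = -2.1540
d' = 0.3601 − (-2.1540) = 2.5141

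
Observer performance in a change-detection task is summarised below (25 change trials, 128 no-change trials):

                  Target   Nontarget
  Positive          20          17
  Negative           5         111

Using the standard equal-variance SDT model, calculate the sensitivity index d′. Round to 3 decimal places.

H = 20/25 = 0.8000
FA = 17/128 = 0.1328
z(H) = 0.8416
z(FA) = -1.1133
d' = z(H) − z(FA) = 0.8416 − (-1.1133) = 1.9549

d′ = 1.955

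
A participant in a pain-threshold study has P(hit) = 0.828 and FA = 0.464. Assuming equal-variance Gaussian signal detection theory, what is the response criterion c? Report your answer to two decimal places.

c = -0.43

z(H) = 0.946
z(FA) = -0.090
c = −½·[z(H) + z(FA)] = −0.5 × (0.946 + (-0.090)) = -0.428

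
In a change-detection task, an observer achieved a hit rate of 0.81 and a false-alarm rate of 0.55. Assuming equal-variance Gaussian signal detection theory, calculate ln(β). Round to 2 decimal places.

ln β = -0.38

Φ⁻¹(H) = Φ⁻¹(0.81) = 0.878
Φ⁻¹(FA) = Φ⁻¹(0.55) = 0.126
ln β = −½·[z(H)² − z(FA)²] = −0.5 × (0.771 − 0.016) = -0.3775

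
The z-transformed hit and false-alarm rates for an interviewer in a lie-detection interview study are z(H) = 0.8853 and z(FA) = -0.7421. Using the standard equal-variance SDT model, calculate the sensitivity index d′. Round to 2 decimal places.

d' = z(H) − z(FA) = 0.8853 − (-0.7421) = 1.6274

d′ = 1.63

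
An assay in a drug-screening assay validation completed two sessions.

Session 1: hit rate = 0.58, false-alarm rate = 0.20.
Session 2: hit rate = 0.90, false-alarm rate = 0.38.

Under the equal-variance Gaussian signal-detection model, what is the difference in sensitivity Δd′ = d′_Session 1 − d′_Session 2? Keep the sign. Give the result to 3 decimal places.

Δd′ = -0.544

Session 1: z(0.58) = 0.2019, z(0.20) = -0.8416, d' = 1.0435
Session 2: z(0.90) = 1.2816, z(0.38) = -0.3055, d' = 1.5871
Δd' = d'_Session 1 − d'_Session 2 = 1.0435 − 1.5871 = -0.5436
Session 2 has the higher sensitivity.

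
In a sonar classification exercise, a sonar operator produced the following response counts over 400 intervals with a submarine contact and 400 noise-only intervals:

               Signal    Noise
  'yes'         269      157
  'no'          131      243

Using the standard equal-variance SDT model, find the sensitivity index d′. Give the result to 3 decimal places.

d′ = 0.720

H = 269/400 = 0.6725
FA = 157/400 = 0.3925
z(H) = z(0.6725) = 0.4468
z(FA) = z(0.3925) = -0.2728
d' = z(H) − z(FA) = 0.4468 − (-0.2728) = 0.7196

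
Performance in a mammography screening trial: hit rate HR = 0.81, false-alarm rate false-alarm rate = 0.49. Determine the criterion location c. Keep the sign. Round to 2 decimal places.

c = -0.43

z(H) = 0.8779
z(FA) = -0.0251
c = −½·[z(H) + z(FA)] = −0.5 × (0.8779 + (-0.0251)) = -0.4264
c < 0: the reader has a liberal response bias.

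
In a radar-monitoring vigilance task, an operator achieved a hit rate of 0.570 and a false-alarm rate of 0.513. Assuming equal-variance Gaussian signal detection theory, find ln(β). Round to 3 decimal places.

z(H) = z(0.570) = 0.1764
z(FA) = z(0.513) = 0.0326
ln β = −½·[z(H)² − z(FA)²] = −0.5 × (0.0311 − 0.0011) = -0.0150

ln β = -0.015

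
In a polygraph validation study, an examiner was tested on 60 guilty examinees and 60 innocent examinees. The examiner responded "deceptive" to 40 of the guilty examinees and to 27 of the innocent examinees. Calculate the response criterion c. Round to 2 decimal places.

c = -0.15

H = 40/60 = 0.6667
FA = 27/60 = 0.4500
z(H) = 0.4308
z(FA) = -0.1257
c = −½·[z(H) + z(FA)] = −0.5 × (0.4308 + (-0.1257)) = -0.15255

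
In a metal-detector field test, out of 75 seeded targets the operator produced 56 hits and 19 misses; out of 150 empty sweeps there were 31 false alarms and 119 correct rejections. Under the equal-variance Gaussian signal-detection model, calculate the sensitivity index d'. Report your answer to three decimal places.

H = 56/75 = 0.7467
FA = 31/150 = 0.2067
z(H) = 0.6641
z(FA) = -0.8179
d' = z(H) − z(FA) = 0.6641 − (-0.8179) = 1.4820

d' = 1.482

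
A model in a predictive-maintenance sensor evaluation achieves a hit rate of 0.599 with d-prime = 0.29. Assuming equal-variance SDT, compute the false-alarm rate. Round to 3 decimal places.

false-alarm rate = 0.484

z(hit rate) = z(0.599) = 0.2508
z(FA) = z(H) − d' = 0.2508 − 0.29 = -0.0392
false-alarm rate = Φ(-0.0392) = 0.4844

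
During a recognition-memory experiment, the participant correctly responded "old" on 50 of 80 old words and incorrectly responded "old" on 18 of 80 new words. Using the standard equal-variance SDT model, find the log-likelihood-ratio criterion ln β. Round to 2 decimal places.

H = 50/80 = 0.6250
FA = 18/80 = 0.2250
z(0.6250) = 0.319, z(0.2250) = -0.755
ln β = −½·[z(H)² − z(FA)²] = −0.5 × (0.102 − 0.570) = 0.234

ln β = 0.23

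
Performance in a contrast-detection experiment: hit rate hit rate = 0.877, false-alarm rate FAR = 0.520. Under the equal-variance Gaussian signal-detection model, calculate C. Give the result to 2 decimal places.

C = -0.61

z(H) = z(0.877) = 1.160
z(FA) = z(0.520) = 0.050
c = −½·[z(H) + z(FA)] = −0.5 × (1.160 + 0.050) = -0.605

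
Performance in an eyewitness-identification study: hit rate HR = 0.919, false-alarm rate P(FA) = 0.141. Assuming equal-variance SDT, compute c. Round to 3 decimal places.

c = -0.161

Φ⁻¹(0.919) = 1.3984, Φ⁻¹(0.141) = -1.0758
c = −½·[z(H) + z(FA)] = −0.5 × (1.3984 + (-1.0758)) = -0.1613
c < 0: the witness has a liberal response bias.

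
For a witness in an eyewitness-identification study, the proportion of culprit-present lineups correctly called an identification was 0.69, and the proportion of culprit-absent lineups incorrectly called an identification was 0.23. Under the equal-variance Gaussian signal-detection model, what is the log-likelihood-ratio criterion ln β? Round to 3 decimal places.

Φ⁻¹(H) = Φ⁻¹(0.69) = 0.4959
Φ⁻¹(FA) = Φ⁻¹(0.23) = -0.7388
ln β = −½·[z(H)² − z(FA)²] = −0.5 × (0.2459 − 0.5458) = 0.14995

ln β = 0.150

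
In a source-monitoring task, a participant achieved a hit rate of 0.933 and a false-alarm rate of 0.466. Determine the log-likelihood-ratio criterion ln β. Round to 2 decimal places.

ln β = -1.12

z(H) = z(0.933) = 1.499
z(FA) = z(0.466) = -0.085
ln β = −½·[z(H)² − z(FA)²] = −0.5 × (2.247 − 0.007) = -1.120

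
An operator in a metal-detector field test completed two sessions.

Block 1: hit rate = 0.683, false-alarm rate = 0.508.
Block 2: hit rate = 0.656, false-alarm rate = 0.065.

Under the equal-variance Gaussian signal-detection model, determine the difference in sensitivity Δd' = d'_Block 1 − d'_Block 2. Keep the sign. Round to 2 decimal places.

Δd' = -1.46

Block 1: z(0.683) = 0.476, z(0.508) = 0.020, d' = 0.456
Block 2: z(0.656) = 0.402, z(0.065) = -1.514, d' = 1.916
Δd' = d'_Block 1 − d'_Block 2 = 0.456 − 1.916 = -1.460
Block 2 has the higher sensitivity.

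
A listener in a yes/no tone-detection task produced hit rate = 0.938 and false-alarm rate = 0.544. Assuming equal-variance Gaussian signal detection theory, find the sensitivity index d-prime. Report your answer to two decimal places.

z(H) = 1.538
z(FA) = 0.111
d' = z(H) − z(FA) = 1.538 − 0.111 = 1.427

d-prime = 1.43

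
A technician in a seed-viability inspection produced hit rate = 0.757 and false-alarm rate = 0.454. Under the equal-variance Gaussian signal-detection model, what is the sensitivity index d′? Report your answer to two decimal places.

z(0.757) = 0.697, z(0.454) = -0.116
d' = z(H) − z(FA) = 0.697 − (-0.116) = 0.813

d′ = 0.81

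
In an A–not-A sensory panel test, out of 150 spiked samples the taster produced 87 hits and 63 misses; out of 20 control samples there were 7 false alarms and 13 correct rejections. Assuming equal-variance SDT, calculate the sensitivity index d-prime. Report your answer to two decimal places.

d-prime = 0.59

H = 87/150 = 0.5800
FA = 7/20 = 0.3500
Φ⁻¹(0.5800) = 0.202, Φ⁻¹(0.3500) = -0.385
d' = z(H) − z(FA) = 0.202 − (-0.385) = 0.587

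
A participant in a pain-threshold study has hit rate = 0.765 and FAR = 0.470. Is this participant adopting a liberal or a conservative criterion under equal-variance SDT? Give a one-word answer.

liberal

z(H) = 0.722, z(FA) = -0.075
c = −½·(z(H) + z(FA)) = -0.3235
c < 0 → liberal criterion (biased toward responding “yes”).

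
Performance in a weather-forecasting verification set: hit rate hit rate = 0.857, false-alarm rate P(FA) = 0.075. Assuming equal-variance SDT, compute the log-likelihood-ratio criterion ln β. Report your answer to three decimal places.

z(H) = z(0.857) = 1.0669
z(FA) = z(0.075) = -1.4395
ln β = −½·[z(H)² − z(FA)²] = −0.5 × (1.1383 − 2.0722) = 0.46695

ln β = 0.467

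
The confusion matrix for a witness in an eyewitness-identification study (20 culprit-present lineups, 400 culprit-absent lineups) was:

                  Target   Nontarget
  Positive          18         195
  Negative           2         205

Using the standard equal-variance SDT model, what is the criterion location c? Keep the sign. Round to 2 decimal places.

c = -0.63

H = 18/20 = 0.9000
FA = 195/400 = 0.4875
Φ⁻¹(H) = 1.282
Φ⁻¹(FA) = -0.031
c = −½·[z(H) + z(FA)] = −0.5 × (1.282 + (-0.031)) = -0.6255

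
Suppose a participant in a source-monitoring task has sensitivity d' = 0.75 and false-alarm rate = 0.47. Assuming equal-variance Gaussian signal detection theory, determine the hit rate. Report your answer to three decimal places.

hit rate = 0.750

z(false-alarm rate) = z(0.47) = -0.0753
z(H) = z(FA) + d' = -0.0753 + 0.75 = 0.6747
hit rate = Φ(0.6747) = 0.7501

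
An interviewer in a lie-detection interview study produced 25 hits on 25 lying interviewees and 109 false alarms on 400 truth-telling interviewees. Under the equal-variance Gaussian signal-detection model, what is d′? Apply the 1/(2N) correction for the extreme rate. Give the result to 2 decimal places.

The hit rate is 25/25 = 1, so apply the 1/(2N) correction: H → 1 − 1/(2·25) = 0.98000.
z(H) = z(0.98000) = 2.054
z(FA) = z(0.27250) = -0.605
d' = 2.054 − (-0.605) = 2.659

d′ = 2.66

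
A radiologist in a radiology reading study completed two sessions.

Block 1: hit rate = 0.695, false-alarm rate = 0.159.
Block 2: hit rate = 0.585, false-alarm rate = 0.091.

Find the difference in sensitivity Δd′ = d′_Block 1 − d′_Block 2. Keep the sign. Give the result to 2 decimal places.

Block 1: z(0.695) = 0.510, z(0.159) = -0.999, d' = 1.509
Block 2: z(0.585) = 0.215, z(0.091) = -1.335, d' = 1.550
Δd' = d'_Block 1 − d'_Block 2 = 1.509 − 1.550 = -0.041
Block 2 has the higher sensitivity.

Δd′ = -0.04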